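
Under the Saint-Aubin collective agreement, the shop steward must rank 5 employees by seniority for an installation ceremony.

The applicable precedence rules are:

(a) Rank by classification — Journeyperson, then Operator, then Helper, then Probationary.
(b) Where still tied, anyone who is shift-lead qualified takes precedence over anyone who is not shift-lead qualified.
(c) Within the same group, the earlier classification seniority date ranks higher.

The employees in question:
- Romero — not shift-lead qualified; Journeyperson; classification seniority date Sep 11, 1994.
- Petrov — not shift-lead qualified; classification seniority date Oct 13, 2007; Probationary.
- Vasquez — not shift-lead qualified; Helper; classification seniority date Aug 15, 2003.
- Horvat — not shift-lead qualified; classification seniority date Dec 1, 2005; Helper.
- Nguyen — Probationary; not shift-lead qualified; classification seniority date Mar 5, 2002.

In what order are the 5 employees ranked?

Romero, Vasquez, Horvat, Nguyen, Petrov

By classification: Romero (Journeyperson); then Vasquez and Horvat (Helper); then Nguyen and Petrov (Probationary).
Vasquez and Horvat are each not shift-lead qualified, so the next rule applies.
Among Vasquez and Horvat, by classification seniority date (earlier first): Vasquez (Aug 15, 2003) before Horvat (Dec 1, 2005).
Nguyen and Petrov are each not shift-lead qualified, so the next rule applies.
Among Nguyen and Petrov, by classification seniority date (earlier first): Nguyen (Mar 5, 2002) before Petrov (Oct 13, 2007).
Full order: Romero, Vasquez, Horvat, Nguyen, Petrov.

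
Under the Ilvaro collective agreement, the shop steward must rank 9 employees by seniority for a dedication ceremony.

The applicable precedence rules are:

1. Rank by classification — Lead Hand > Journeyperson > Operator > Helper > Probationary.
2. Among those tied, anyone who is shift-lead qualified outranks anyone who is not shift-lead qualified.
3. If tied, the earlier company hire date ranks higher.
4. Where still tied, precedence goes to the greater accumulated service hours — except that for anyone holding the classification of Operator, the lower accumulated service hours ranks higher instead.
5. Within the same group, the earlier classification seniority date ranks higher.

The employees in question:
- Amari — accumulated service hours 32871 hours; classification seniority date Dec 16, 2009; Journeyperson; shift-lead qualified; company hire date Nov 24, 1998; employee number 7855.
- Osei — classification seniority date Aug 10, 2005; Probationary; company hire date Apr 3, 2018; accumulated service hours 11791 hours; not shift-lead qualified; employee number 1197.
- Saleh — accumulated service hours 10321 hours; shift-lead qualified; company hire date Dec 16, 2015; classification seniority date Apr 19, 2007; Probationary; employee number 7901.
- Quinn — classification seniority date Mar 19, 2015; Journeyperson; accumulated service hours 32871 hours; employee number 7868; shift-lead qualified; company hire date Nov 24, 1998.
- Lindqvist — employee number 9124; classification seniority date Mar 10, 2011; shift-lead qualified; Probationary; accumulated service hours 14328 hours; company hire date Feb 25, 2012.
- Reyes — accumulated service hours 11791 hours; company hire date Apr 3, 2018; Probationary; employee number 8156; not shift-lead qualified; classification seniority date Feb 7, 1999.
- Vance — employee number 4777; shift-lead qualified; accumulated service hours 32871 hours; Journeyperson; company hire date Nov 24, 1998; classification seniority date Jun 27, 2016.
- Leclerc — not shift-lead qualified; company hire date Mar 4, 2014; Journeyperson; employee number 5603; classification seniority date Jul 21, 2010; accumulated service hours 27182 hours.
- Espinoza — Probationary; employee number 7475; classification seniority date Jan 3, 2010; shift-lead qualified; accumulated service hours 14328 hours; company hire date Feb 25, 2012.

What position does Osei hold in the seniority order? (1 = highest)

9

By classification: Amari, Quinn, Vance and Leclerc (Journeyperson); then Espinoza, Lindqvist, Saleh, Reyes and Osei (Probationary).
Among Amari, Quinn, Vance and Leclerc, shift-lead qualified before not shift-lead qualified: Amari, Quinn and Vance (shift-lead qualified) before Leclerc (not shift-lead qualified).
Amari, Quinn and Vance all have company hire date Nov 24, 1998, so the next rule applies.
Amari, Quinn and Vance all have accumulated service hours 32871 hours, so the next rule applies.
Among Amari, Quinn and Vance, by classification seniority date (earlier first): Amari (Dec 16, 2009) before Quinn (Mar 19, 2015) before Vance (Jun 27, 2016).
Among Espinoza, Lindqvist, Saleh, Reyes and Osei, shift-lead qualified before not shift-lead qualified: Espinoza, Lindqvist and Saleh (shift-lead qualified) before Reyes and Osei (not shift-lead qualified).
Among Espinoza, Lindqvist and Saleh, by company hire date (earlier first): Espinoza and Lindqvist (Feb 25, 2012) before Saleh (Dec 16, 2015).
Espinoza and Lindqvist both have accumulated service hours 14328 hours, so the next rule applies.
Among Espinoza and Lindqvist, by classification seniority date (earlier first): Espinoza (Jan 3, 2010) before Lindqvist (Mar 10, 2011).
Reyes and Osei both have company hire date Apr 3, 2018, so the next rule applies.
Reyes and Osei both have accumulated service hours 11791 hours, so the next rule applies.
Among Reyes and Osei, by classification seniority date (earlier first): Reyes (Feb 7, 1999) before Osei (Aug 10, 2005).
Order: Amari, Quinn, Vance, Leclerc, Espinoza, Lindqvist, Saleh, Reyes, Osei. So position 9.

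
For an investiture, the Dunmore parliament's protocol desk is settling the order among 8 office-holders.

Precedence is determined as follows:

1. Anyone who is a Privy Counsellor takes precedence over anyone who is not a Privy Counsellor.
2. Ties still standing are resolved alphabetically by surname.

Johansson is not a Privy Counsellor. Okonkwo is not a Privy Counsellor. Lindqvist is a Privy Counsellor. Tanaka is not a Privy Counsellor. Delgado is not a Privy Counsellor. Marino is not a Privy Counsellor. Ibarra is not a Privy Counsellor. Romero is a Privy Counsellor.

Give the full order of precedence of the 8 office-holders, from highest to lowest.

By the first rule: Lindqvist and Romero (both a Privy Counsellor); then Delgado, Ibarra, Johansson, Marino, Okonkwo and Tanaka (each not a Privy Counsellor).
Among Lindqvist and Romero, alphabetically by surname: Lindqvist before Romero.
Among Delgado, Ibarra, Johansson, Marino, Okonkwo and Tanaka, alphabetically by surname: Delgado before Ibarra before Johansson before Marino before Okonkwo before Tanaka.
Full order: Lindqvist, Romero, Delgado, Ibarra, Johansson, Marino, Okonkwo, Tanaka.

Lindqvist, Romero, Delgado, Ibarra, Johansson, Marino, Okonkwo, Tanaka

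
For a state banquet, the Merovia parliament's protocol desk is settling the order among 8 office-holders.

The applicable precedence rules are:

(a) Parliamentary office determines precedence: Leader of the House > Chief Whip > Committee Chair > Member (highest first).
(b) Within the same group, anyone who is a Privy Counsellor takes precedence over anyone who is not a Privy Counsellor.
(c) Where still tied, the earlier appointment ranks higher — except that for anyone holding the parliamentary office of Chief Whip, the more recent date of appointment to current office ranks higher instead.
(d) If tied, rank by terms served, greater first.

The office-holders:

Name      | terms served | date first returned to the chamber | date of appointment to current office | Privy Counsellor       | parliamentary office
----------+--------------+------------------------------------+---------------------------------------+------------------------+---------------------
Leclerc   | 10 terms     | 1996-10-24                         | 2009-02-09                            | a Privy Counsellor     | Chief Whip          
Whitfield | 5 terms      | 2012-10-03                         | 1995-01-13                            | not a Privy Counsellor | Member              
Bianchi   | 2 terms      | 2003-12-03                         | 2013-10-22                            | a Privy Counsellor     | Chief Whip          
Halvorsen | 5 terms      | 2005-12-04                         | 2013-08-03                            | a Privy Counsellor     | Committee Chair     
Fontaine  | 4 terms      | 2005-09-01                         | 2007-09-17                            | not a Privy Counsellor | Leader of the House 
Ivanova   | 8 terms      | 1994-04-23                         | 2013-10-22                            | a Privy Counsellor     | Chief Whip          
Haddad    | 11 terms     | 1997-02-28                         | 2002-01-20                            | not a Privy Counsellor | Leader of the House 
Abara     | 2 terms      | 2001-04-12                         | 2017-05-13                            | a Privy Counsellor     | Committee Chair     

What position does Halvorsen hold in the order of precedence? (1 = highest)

By parliamentary office: Haddad and Fontaine (Leader of the House); then Ivanova, Bianchi and Leclerc (Chief Whip); then Halvorsen and Abara (Committee Chair); then Whitfield (Member).
Haddad and Fontaine are each not a Privy Counsellor, so the next rule applies.
Among Haddad and Fontaine, by date of appointment to current office (earlier first): Haddad (2002-01-20) before Fontaine (2007-09-17).
Ivanova, Bianchi and Leclerc are each a Privy Counsellor, so the next rule applies.
Among Ivanova, Bianchi and Leclerc, by date of appointment to current office (later first) (reversed rule for this group): Ivanova and Bianchi (2013-10-22) before Leclerc (2009-02-09).
Among Ivanova and Bianchi, by terms served (higher first): Ivanova (8 terms) before Bianchi (2 terms).
Halvorsen and Abara are each a Privy Counsellor, so the next rule applies.
Among Halvorsen and Abara, by date of appointment to current office (earlier first): Halvorsen (2013-08-03) before Abara (2017-05-13).
Order: Haddad, Fontaine, Ivanova, Bianchi, Leclerc, Halvorsen, Abara, Whitfield. So position 6.

6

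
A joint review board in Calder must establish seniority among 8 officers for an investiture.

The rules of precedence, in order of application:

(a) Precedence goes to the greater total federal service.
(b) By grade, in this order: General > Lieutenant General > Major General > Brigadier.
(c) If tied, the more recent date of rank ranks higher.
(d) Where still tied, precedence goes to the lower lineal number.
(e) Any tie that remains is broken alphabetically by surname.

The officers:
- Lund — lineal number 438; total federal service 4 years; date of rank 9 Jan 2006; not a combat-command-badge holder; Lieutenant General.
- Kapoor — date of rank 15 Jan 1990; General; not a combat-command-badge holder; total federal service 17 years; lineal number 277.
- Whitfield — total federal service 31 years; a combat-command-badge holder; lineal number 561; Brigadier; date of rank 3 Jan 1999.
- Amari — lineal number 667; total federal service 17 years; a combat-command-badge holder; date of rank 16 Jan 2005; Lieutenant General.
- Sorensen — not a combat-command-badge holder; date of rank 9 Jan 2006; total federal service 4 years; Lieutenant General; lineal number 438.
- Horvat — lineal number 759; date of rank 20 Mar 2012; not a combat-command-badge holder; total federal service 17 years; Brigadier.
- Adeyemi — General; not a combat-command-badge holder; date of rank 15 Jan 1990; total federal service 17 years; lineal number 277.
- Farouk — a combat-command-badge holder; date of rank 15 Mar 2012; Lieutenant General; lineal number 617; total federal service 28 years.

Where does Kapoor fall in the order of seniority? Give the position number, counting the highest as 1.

4

By total federal service (higher first): Whitfield (31 years); then Farouk (28 years); then Adeyemi, Kapoor, Amari and Horvat (each 17 years); then Lund and Sorensen (both 4 years).
Among Adeyemi, Kapoor, Amari and Horvat, by grade: Adeyemi and Kapoor (General) before Amari (Lieutenant General) before Horvat (Brigadier).
Adeyemi and Kapoor both have date of rank 15 Jan 1990, so the next rule applies.
Adeyemi and Kapoor both have lineal number 277, so the next rule applies.
Among Adeyemi and Kapoor, alphabetically by surname: Adeyemi before Kapoor.
Lund and Sorensen are each Lieutenant General, so the next rule applies.
Lund and Sorensen both have date of rank 9 Jan 2006, so the next rule applies.
Lund and Sorensen both have lineal number 438, so the next rule applies.
Among Lund and Sorensen, alphabetically by surname: Lund before Sorensen.
Order: Whitfield, Farouk, Adeyemi, Kapoor, Amari, Horvat, Lund, Sorensen. So position 4.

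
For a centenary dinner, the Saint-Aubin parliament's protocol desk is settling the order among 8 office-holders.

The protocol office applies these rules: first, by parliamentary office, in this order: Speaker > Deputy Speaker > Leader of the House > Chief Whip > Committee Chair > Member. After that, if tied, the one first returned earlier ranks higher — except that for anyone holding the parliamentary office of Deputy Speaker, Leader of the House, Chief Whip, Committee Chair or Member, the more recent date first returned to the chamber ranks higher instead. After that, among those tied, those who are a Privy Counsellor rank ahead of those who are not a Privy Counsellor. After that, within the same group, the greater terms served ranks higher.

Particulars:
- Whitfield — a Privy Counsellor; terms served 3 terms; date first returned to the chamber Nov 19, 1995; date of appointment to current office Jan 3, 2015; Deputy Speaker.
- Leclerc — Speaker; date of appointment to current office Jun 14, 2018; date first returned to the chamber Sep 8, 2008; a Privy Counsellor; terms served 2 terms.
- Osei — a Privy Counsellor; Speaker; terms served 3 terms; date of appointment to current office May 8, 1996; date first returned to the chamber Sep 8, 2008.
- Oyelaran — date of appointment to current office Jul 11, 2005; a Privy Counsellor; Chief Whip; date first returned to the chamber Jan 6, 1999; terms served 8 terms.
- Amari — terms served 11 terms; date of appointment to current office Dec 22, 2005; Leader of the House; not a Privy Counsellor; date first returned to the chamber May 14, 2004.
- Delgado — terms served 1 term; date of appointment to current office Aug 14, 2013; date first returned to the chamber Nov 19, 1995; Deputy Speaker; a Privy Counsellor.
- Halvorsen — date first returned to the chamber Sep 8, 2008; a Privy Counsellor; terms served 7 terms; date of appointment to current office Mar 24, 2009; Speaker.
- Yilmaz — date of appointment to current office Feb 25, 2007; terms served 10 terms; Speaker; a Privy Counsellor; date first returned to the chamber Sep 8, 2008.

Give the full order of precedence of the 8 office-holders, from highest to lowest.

Yilmaz, Halvorsen, Osei, Leclerc, Whitfield, Delgado, Amari, Oyelaran

By parliamentary office: Yilmaz, Halvorsen, Osei and Leclerc (Speaker); then Whitfield and Delgado (Deputy Speaker); then Amari (Leader of the House); then Oyelaran (Chief Whip).
Yilmaz, Halvorsen, Osei and Leclerc all have date first returned to the chamber Sep 8, 2008, so the next rule applies.
Yilmaz, Halvorsen, Osei and Leclerc are each a Privy Counsellor, so the next rule applies.
Among Yilmaz, Halvorsen, Osei and Leclerc, by terms served (higher first): Yilmaz (10 terms) before Halvorsen (7 terms) before Osei (3 terms) before Leclerc (2 terms).
Whitfield and Delgado both have date first returned to the chamber Nov 19, 1995, so the next rule applies.
Whitfield and Delgado are each a Privy Counsellor, so the next rule applies.
Among Whitfield and Delgado, by terms served (higher first): Whitfield (3 terms) before Delgado (1 term).
Full order: Yilmaz, Halvorsen, Osei, Leclerc, Whitfield, Delgado, Amari, Oyelaran.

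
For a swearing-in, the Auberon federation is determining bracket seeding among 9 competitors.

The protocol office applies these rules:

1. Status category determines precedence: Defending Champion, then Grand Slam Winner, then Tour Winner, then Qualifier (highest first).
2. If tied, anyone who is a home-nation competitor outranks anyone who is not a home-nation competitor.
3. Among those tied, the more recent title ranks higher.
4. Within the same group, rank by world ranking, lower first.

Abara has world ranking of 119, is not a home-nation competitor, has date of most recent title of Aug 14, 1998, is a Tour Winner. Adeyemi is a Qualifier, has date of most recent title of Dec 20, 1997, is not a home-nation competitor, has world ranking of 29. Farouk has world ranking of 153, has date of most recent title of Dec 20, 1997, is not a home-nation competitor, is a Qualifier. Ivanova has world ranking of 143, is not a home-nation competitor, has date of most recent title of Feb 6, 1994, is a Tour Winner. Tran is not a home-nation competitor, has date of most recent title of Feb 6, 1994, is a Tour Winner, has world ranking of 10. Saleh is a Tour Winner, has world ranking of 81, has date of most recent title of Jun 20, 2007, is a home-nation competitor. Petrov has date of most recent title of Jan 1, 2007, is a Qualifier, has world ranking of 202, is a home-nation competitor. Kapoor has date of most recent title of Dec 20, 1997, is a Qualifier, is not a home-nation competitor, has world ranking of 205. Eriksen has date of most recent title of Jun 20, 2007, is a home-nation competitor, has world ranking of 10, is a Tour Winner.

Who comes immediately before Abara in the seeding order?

By status category: Eriksen, Saleh, Abara, Tran and Ivanova (Tour Winner); then Petrov, Adeyemi, Farouk and Kapoor (Qualifier).
Among Eriksen, Saleh, Abara, Tran and Ivanova, a home-nation competitor before not a home-nation competitor: Eriksen and Saleh (a home-nation competitor) before Abara, Tran and Ivanova (not a home-nation competitor).
Eriksen and Saleh both have date of most recent title Jun 20, 2007, so the next rule applies.
Among Eriksen and Saleh, by world ranking (lower first): Eriksen (10) before Saleh (81).
Among Abara, Tran and Ivanova, by date of most recent title (later first): Abara (Aug 14, 1998) before Tran and Ivanova (Feb 6, 1994).
Among Tran and Ivanova, by world ranking (lower first): Tran (10) before Ivanova (143).
Among Petrov, Adeyemi, Farouk and Kapoor, a home-nation competitor before not a home-nation competitor: Petrov (a home-nation competitor) before Adeyemi, Farouk and Kapoor (not a home-nation competitor).
Adeyemi, Farouk and Kapoor all have date of most recent title Dec 20, 1997, so the next rule applies.
Among Adeyemi, Farouk and Kapoor, by world ranking (lower first): Adeyemi (29) before Farouk (153) before Kapoor (205).
Order: Eriksen, Saleh, Abara, Tran, Ivanova, Petrov, Adeyemi, Farouk, Kapoor.

Saleh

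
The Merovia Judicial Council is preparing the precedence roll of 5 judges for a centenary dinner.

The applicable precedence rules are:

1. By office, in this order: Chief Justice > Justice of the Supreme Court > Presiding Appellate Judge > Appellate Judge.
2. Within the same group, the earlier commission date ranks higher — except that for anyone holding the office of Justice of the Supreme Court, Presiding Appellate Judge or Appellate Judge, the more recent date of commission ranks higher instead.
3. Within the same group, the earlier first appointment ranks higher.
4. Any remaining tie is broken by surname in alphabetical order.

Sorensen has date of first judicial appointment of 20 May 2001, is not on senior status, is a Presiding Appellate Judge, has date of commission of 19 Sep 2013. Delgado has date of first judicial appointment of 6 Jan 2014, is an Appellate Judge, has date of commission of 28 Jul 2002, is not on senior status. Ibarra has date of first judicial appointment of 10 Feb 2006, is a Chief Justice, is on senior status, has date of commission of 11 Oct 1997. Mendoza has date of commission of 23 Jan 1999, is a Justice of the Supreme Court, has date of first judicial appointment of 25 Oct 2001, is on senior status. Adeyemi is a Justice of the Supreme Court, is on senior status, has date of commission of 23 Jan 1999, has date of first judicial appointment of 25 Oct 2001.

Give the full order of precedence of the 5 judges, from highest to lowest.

By office: Ibarra (Chief Justice); then Adeyemi and Mendoza (Justice of the Supreme Court); then Sorensen (Presiding Appellate Judge); then Delgado (Appellate Judge).
Adeyemi and Mendoza both have date of commission 23 Jan 1999, so the next rule applies.
Adeyemi and Mendoza both have date of first judicial appointment 25 Oct 2001, so the next rule applies.
Among Adeyemi and Mendoza, alphabetically by surname: Adeyemi before Mendoza.
Full order: Ibarra, Adeyemi, Mendoza, Sorensen, Delgado.

Ibarra, Adeyemi, Mendoza, Sorensen, Delgado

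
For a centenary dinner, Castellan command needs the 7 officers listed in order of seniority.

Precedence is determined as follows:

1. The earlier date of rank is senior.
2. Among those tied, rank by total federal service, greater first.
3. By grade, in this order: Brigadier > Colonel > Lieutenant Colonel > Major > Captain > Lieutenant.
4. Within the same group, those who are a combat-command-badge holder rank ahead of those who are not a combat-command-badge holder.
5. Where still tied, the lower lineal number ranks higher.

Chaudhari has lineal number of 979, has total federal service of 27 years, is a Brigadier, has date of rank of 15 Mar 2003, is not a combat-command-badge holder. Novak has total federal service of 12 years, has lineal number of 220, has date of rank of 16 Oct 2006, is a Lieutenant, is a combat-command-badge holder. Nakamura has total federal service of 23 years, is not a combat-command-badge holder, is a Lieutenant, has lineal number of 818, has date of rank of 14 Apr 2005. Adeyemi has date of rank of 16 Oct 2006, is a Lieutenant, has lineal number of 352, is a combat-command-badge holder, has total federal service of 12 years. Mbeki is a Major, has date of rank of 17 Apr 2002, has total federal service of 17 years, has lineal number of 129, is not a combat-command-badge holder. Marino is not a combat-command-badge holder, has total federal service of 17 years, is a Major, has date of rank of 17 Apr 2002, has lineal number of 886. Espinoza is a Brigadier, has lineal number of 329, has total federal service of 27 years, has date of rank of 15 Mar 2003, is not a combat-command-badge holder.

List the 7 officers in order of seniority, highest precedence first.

By date of rank (earlier first): Mbeki and Marino (both 17 Apr 2002); then Espinoza and Chaudhari (both 15 Mar 2003); then Nakamura (14 Apr 2005); then Novak and Adeyemi (both 16 Oct 2006).
Mbeki and Marino both have total federal service 17 years, so the next rule applies.
Mbeki and Marino are each Major, so the next rule applies.
Mbeki and Marino are each not a combat-command-badge holder, so the next rule applies.
Among Mbeki and Marino, by lineal number (lower first): Mbeki (129) before Marino (886).
Espinoza and Chaudhari both have total federal service 27 years, so the next rule applies.
Espinoza and Chaudhari are each Brigadier, so the next rule applies.
Espinoza and Chaudhari are each not a combat-command-badge holder, so the next rule applies.
Among Espinoza and Chaudhari, by lineal number (lower first): Espinoza (329) before Chaudhari (979).
Novak and Adeyemi both have total federal service 12 years, so the next rule applies.
Novak and Adeyemi are each Lieutenant, so the next rule applies.
Novak and Adeyemi are each a combat-command-badge holder, so the next rule applies.
Among Novak and Adeyemi, by lineal number (lower first): Novak (220) before Adeyemi (352).
Full order: Mbeki, Marino, Espinoza, Chaudhari, Nakamura, Novak, Adeyemi.

Mbeki, Marino, Espinoza, Chaudhari, Nakamura, Novak, Adeyemi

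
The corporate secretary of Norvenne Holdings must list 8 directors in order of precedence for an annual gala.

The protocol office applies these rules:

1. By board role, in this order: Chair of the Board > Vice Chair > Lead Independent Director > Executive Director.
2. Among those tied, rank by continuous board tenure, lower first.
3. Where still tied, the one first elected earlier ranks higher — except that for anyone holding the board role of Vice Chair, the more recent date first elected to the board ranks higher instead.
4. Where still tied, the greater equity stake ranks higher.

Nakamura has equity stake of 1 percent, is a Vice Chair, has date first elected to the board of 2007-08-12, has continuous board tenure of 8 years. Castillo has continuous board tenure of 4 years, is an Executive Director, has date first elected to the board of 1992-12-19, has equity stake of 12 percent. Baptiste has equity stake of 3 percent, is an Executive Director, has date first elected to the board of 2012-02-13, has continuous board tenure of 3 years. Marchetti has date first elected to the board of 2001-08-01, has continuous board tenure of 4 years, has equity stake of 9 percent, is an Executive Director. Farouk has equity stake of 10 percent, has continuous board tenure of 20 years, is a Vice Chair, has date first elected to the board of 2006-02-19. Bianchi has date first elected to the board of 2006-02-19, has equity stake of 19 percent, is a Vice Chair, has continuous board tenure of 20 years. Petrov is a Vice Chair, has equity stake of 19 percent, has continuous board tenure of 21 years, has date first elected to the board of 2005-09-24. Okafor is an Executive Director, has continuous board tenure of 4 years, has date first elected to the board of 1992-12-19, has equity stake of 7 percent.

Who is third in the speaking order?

By board role: Nakamura, Bianchi, Farouk and Petrov (Vice Chair); then Baptiste, Castillo, Okafor and Marchetti (Executive Director).
Among Nakamura, Bianchi, Farouk and Petrov, by continuous board tenure (lower first): Nakamura (8 years) before Bianchi and Farouk (20 years) before Petrov (21 years).
Bianchi and Farouk both have date first elected to the board 2006-02-19, so the next rule applies.
Among Bianchi and Farouk, by equity stake (higher first): Bianchi (19 percent) before Farouk (10 percent).
Among Baptiste, Castillo, Okafor and Marchetti, by continuous board tenure (lower first): Baptiste (3 years) before Castillo, Okafor and Marchetti (4 years).
Among Castillo, Okafor and Marchetti, by date first elected to the board (earlier first): Castillo and Okafor (1992-12-19) before Marchetti (2001-08-01).
Among Castillo and Okafor, by equity stake (higher first): Castillo (12 percent) before Okafor (7 percent).
Order: Nakamura, Bianchi, Farouk, Petrov, Baptiste, Castillo, Okafor, Marchetti.

Farouk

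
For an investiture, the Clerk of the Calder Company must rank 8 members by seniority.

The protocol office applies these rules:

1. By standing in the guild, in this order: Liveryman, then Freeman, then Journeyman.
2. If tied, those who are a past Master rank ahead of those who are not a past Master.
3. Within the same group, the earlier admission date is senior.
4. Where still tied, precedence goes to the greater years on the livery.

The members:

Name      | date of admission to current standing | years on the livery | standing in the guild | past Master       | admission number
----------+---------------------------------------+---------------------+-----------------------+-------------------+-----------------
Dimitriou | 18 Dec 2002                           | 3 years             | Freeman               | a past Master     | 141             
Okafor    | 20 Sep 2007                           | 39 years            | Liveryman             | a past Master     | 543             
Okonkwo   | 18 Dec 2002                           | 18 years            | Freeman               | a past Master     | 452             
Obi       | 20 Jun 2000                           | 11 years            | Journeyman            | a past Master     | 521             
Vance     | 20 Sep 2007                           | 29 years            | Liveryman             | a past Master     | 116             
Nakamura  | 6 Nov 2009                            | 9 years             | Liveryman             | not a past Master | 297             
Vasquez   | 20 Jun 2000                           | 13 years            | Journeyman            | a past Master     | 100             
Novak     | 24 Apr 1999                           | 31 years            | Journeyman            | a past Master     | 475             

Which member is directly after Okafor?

By standing in the guild: Okafor, Vance and Nakamura (Liveryman); then Okonkwo and Dimitriou (Freeman); then Novak, Vasquez and Obi (Journeyman).
Among Okafor, Vance and Nakamura, a past Master before not a past Master: Okafor and Vance (a past Master) before Nakamura (not a past Master).
Okafor and Vance both have date of admission to current standing 20 Sep 2007, so the next rule applies.
Among Okafor and Vance, by years on the livery (higher first): Okafor (39 years) before Vance (29 years).
Okonkwo and Dimitriou are each a past Master, so the next rule applies.
Okonkwo and Dimitriou both have date of admission to current standing 18 Dec 2002, so the next rule applies.
Among Okonkwo and Dimitriou, by years on the livery (higher first): Okonkwo (18 years) before Dimitriou (3 years).
Novak, Vasquez and Obi are each a past Master, so the next rule applies.
Among Novak, Vasquez and Obi, by date of admission to current standing (earlier first): Novak (24 Apr 1999) before Vasquez and Obi (20 Jun 2000).
Among Vasquez and Obi, by years on the livery (higher first): Vasquez (13 years) before Obi (11 years).
Order: Okafor, Vance, Nakamura, Okonkwo, Dimitriou, Novak, Vasquez, Obi.

Vance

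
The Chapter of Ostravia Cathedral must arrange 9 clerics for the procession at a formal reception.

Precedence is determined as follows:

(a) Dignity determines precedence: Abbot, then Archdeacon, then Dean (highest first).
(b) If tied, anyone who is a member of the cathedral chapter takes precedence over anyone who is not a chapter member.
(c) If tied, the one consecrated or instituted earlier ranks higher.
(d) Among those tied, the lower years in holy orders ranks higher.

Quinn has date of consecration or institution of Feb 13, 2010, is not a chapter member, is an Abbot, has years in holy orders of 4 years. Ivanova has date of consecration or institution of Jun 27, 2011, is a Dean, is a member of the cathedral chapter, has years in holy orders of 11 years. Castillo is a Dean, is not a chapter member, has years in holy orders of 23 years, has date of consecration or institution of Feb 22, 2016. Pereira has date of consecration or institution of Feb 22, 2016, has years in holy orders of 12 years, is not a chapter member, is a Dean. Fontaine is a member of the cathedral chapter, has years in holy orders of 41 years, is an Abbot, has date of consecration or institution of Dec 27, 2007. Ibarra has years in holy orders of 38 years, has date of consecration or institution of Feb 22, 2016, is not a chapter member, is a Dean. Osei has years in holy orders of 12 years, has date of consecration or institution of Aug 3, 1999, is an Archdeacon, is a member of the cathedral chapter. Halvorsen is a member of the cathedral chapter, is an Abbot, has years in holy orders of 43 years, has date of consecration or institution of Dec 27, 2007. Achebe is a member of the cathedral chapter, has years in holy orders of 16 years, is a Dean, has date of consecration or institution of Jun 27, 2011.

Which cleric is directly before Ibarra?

Castillo

By dignity: Fontaine, Halvorsen and Quinn (Abbot); then Osei (Archdeacon); then Ivanova, Achebe, Pereira, Castillo and Ibarra (Dean).
Among Fontaine, Halvorsen and Quinn, a member of the cathedral chapter before not a chapter member: Fontaine and Halvorsen (a member of the cathedral chapter) before Quinn (not a chapter member).
Fontaine and Halvorsen both have date of consecration or institution Dec 27, 2007, so the next rule applies.
Among Fontaine and Halvorsen, by years in holy orders (lower first): Fontaine (41 years) before Halvorsen (43 years).
Among Ivanova, Achebe, Pereira, Castillo and Ibarra, a member of the cathedral chapter before not a chapter member: Ivanova and Achebe (a member of the cathedral chapter) before Pereira, Castillo and Ibarra (not a chapter member).
Ivanova and Achebe both have date of consecration or institution Jun 27, 2011, so the next rule applies.
Among Ivanova and Achebe, by years in holy orders (lower first): Ivanova (11 years) before Achebe (16 years).
Pereira, Castillo and Ibarra all have date of consecration or institution Feb 22, 2016, so the next rule applies.
Among Pereira, Castillo and Ibarra, by years in holy orders (lower first): Pereira (12 years) before Castillo (23 years) before Ibarra (38 years).
Order: Fontaine, Halvorsen, Quinn, Osei, Ivanova, Achebe, Pereira, Castillo, Ibarra.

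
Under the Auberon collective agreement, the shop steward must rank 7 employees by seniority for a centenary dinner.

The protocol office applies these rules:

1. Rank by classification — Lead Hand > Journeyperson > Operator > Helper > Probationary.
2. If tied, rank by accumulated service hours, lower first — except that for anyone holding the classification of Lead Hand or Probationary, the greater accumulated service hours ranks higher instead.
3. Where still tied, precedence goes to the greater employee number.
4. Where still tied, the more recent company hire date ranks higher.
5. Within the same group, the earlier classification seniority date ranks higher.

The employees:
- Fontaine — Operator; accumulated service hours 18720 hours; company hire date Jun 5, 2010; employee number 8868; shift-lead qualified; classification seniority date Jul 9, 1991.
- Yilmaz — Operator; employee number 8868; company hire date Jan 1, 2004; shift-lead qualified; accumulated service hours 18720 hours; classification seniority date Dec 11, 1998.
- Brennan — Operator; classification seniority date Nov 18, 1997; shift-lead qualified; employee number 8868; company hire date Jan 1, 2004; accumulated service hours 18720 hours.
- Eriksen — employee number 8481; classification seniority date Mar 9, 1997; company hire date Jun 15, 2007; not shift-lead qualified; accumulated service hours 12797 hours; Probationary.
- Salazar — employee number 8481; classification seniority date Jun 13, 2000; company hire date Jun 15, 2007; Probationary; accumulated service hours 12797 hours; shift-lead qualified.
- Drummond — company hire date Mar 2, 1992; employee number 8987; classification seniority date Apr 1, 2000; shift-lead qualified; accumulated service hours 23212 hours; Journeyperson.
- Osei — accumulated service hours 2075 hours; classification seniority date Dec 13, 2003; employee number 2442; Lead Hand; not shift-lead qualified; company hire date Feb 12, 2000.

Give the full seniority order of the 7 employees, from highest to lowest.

Osei, Drummond, Fontaine, Brennan, Yilmaz, Eriksen, Salazar

By classification: Osei (Lead Hand); then Drummond (Journeyperson); then Fontaine, Brennan and Yilmaz (Operator); then Eriksen and Salazar (Probationary).
Fontaine, Brennan and Yilmaz all have accumulated service hours 18720 hours, so the next rule applies.
Fontaine, Brennan and Yilmaz all have employee number 8868, so the next rule applies.
Among Fontaine, Brennan and Yilmaz, by company hire date (later first): Fontaine (Jun 5, 2010) before Brennan and Yilmaz (Jan 1, 2004).
Among Brennan and Yilmaz, by classification seniority date (earlier first): Brennan (Nov 18, 1997) before Yilmaz (Dec 11, 1998).
Eriksen and Salazar both have accumulated service hours 12797 hours, so the next rule applies.
Eriksen and Salazar both have employee number 8481, so the next rule applies.
Eriksen and Salazar both have company hire date Jun 15, 2007, so the next rule applies.
Among Eriksen and Salazar, by classification seniority date (earlier first): Eriksen (Mar 9, 1997) before Salazar (Jun 13, 2000).
Full order: Osei, Drummond, Fontaine, Brennan, Yilmaz, Eriksen, Salazar.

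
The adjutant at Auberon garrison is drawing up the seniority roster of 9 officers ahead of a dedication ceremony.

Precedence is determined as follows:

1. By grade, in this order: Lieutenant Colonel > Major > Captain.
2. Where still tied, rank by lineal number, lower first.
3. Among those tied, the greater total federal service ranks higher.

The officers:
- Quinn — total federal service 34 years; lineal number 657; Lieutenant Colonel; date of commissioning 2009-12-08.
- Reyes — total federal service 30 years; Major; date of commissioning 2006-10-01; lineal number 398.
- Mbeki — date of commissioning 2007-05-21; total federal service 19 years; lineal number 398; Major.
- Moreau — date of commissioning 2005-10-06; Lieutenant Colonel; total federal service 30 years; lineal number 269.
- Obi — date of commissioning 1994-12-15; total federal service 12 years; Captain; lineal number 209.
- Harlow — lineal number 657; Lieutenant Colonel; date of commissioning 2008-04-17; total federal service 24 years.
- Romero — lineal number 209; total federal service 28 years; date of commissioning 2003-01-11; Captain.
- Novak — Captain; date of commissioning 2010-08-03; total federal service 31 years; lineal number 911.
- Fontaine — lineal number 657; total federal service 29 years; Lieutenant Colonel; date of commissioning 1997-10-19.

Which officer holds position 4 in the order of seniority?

By grade: Moreau, Quinn, Fontaine and Harlow (Lieutenant Colonel); then Reyes and Mbeki (Major); then Romero, Obi and Novak (Captain).
Among Moreau, Quinn, Fontaine and Harlow, by lineal number (lower first): Moreau (269) before Quinn, Fontaine and Harlow (657).
Among Quinn, Fontaine and Harlow, by total federal service (higher first): Quinn (34 years) before Fontaine (29 years) before Harlow (24 years).
Reyes and Mbeki both have lineal number 398, so the next rule applies.
Among Reyes and Mbeki, by total federal service (higher first): Reyes (30 years) before Mbeki (19 years).
Among Romero, Obi and Novak, by lineal number (lower first): Romero and Obi (209) before Novak (911).
Among Romero and Obi, by total federal service (higher first): Romero (28 years) before Obi (12 years).
Order: Moreau, Quinn, Fontaine, Harlow, Reyes, Mbeki, Romero, Obi, Novak.

Harlow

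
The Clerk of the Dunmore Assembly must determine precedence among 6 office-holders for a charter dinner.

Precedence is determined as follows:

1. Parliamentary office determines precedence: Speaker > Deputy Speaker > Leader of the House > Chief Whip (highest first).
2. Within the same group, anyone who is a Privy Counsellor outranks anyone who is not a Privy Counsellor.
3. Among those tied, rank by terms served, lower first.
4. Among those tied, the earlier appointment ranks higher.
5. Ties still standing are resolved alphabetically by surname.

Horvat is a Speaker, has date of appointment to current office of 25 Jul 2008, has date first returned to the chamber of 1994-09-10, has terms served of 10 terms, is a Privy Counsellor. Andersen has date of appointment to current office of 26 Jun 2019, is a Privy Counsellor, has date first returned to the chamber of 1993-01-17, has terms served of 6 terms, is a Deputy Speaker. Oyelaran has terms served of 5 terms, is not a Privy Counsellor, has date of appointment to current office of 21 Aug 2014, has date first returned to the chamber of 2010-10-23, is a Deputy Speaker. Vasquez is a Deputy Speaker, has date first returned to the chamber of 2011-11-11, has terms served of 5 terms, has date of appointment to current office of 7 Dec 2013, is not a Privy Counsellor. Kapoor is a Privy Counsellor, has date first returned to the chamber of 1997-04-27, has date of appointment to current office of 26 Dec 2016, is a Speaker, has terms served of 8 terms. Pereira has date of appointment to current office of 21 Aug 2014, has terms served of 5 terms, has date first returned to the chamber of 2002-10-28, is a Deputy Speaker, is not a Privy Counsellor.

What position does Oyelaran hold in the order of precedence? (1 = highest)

By parliamentary office: Kapoor and Horvat (Speaker); then Andersen, Vasquez, Oyelaran and Pereira (Deputy Speaker).
Kapoor and Horvat are each a Privy Counsellor, so the next rule applies.
Among Kapoor and Horvat, by terms served (lower first): Kapoor (8 terms) before Horvat (10 terms).
Among Andersen, Vasquez, Oyelaran and Pereira, a Privy Counsellor before not a Privy Counsellor: Andersen (a Privy Counsellor) before Vasquez, Oyelaran and Pereira (not a Privy Counsellor).
Vasquez, Oyelaran and Pereira all have terms served 5 terms, so the next rule applies.
Among Vasquez, Oyelaran and Pereira, by date of appointment to current office (earlier first): Vasquez (7 Dec 2013) before Oyelaran and Pereira (21 Aug 2014).
Among Oyelaran and Pereira, alphabetically by surname: Oyelaran before Pereira.
Order: Kapoor, Horvat, Andersen, Vasquez, Oyelaran, Pereira. So position 5.

5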